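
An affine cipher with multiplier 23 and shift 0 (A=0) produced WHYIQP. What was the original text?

KPSGMV

The inverse of 23 mod 26 is 17, since 23·17=391≡1. Apply D(y)=17·(y−0) mod 26:
W(22): 17·(22−0)=374≡10 → K
H(7): 17·(7−0)=119≡15 → P
Y(24): 17·(24−0)=408≡18 → S
I(8): 17·(8−0)=136≡6 → G
Q(16): 17·(16−0)=272≡12 → M
P(15): 17·(15−0)=255≡21 → V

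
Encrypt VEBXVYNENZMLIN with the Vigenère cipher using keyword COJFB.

Repeat the key across the message: COJFBCOJFBCOJF
V(21)+C(2): 23 → X
E(4)+O(14): 18 → S
B(1)+J(9): 10 → K
X(23)+F(5): 28≡2 → C
V(21)+B(1): 22 → W
Y(24)+C(2): 26≡0 → A
N(13)+O(14): 27≡1 → B
E(4)+J(9): 13 → N
N(13)+F(5): 18 → S
Z(25)+B(1): 26≡0 → A
M(12)+C(2): 14 → O
L(11)+O(14): 25 → Z
I(8)+J(9): 17 → R
N(13)+F(5): 18 → S

XSKCWABNSAOZRS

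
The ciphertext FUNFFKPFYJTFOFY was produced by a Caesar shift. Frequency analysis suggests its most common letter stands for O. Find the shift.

The most frequent ciphertext letter is F (appears 6 times).
F is position 5; O is position 14.
Shift = -9≡17.

17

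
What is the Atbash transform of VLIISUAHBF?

V(21) → E(4)
L(11) → O(14)
I(8) → R(17)
I(8) → R(17)
S(18) → H(7)
U(20) → F(5)
A(0) → Z(25)
H(7) → S(18)
B(1) → Y(24)
F(5) → U(20)

EORRHFZSYU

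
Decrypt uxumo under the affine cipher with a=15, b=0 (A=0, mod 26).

The inverse of 15 mod 26 is 7, since 15·7=105≡1. Apply D(y)=7·(y−0) mod 26:
u(20): 7·(20−0)=140≡10 → k
x(23): 7·(23−0)=161≡5 → f
u(20): 7·(20−0)=140≡10 → k
m(12): 7·(12−0)=84≡6 → g
o(14): 7·(14−0)=98≡20 → u

kfkgu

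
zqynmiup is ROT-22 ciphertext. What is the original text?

ducrqmyt

z(25): 25−22=3 → d
q(16): 16−22=-6≡20 → u
y(24): 24−22=2 → c
n(13): 13−22=-9≡17 → r
m(12): 12−22=-10≡16 → q
i(8): 8−22=-14≡12 → m
u(20): 20−22=-2≡24 → y
p(15): 15−22=-7≡19 → t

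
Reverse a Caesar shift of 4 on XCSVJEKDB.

X(23): 23−4=19 → T
C(2): 2−4=-2≡24 → Y
S(18): 18−4=14 → O
V(21): 21−4=17 → R
J(9): 9−4=5 → F
E(4): 4−4=0 → A
K(10): 10−4=6 → G
D(3): 3−4=-1≡25 → Z
B(1): 1−4=-3≡23 → X

TYORFAGZX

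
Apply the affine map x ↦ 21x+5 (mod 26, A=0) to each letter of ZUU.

Z(25): 21·25+5=530≡10 → K
U(20): 21·20+5=425≡9 → J
U(20): 21·20+5=425≡9 → J

KJJ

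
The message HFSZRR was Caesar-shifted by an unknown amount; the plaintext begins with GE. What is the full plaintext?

From the crib: H(7)−G(6)=1, so the shift is 1.
Subtract 1 from each ciphertext letter:
H(7): 7−1=6 → G
F(5): 5−1=4 → E
S(18): 18−1=17 → R
Z(25): 25−1=24 → Y
R(17): 17−1=16 → Q
R(17): 17−1=16 → Q

GERYQQ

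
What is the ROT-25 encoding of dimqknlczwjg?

d(3): 3+25=28≡2 → c
i(8): 8+25=33≡7 → h
m(12): 12+25=37≡11 → l
q(16): 16+25=41≡15 → p
k(10): 10+25=35≡9 → j
n(13): 13+25=38≡12 → m
l(11): 11+25=36≡10 → k
c(2): 2+25=27≡1 → b
z(25): 25+25=50≡24 → y
w(22): 22+25=47≡21 → v
j(9): 9+25=34≡8 → i
g(6): 6+25=31≡5 → f

chlpjmkbyvif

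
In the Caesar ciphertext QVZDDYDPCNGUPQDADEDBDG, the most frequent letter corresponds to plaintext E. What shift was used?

25

The most frequent ciphertext letter is D (appears 7 times).
D is position 3; E is position 4.
Shift = -1≡25.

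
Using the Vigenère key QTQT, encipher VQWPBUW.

LJMIRNM

Repeat the key across the message: QTQTQTQ
V(21)+Q(16): 37≡11 → L
Q(16)+T(19): 35≡9 → J
W(22)+Q(16): 38≡12 → M
P(15)+T(19): 34≡8 → I
B(1)+Q(16): 17 → R
U(20)+T(19): 39≡13 → N
W(22)+Q(16): 38≡12 → M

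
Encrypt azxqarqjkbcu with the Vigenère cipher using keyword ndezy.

ncbpyetnjzpx

Repeat the key across the message: ndezyndezynd
a(0)+n(13): 13 → n
z(25)+d(3): 28≡2 → c
x(23)+e(4): 27≡1 → b
q(16)+z(25): 41≡15 → p
a(0)+y(24): 24 → y
r(17)+n(13): 30≡4 → e
q(16)+d(3): 19 → t
j(9)+e(4): 13 → n
k(10)+z(25): 35≡9 → j
b(1)+y(24): 25 → z
c(2)+n(13): 15 → p
u(20)+d(3): 23 → x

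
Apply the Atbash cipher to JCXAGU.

J(9) → Q(16)
C(2) → X(23)
X(23) → C(2)
A(0) → Z(25)
G(6) → T(19)
U(20) → F(5)

QXCZTF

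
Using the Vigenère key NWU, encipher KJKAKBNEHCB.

Repeat the key across the message: NWUNWUNWUNW
K(10)+N(13): 23 → X
J(9)+W(22): 31≡5 → F
K(10)+U(20): 30≡4 → E
A(0)+N(13): 13 → N
K(10)+W(22): 32≡6 → G
B(1)+U(20): 21 → V
N(13)+N(13): 26≡0 → A
E(4)+W(22): 26≡0 → A
H(7)+U(20): 27≡1 → B
C(2)+N(13): 15 → P
B(1)+W(22): 23 → X

XFENGVAABPX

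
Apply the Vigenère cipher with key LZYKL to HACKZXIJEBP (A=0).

Repeat the key across the message: LZYKLLZYKLL
H(7)+L(11): 18 → S
A(0)+Z(25): 25 → Z
C(2)+Y(24): 26≡0 → A
K(10)+K(10): 20 → U
Z(25)+L(11): 36≡10 → K
X(23)+L(11): 34≡8 → I
I(8)+Z(25): 33≡7 → H
J(9)+Y(24): 33≡7 → H
E(4)+K(10): 14 → O
B(1)+L(11): 12 → M
P(15)+L(11): 26≡0 → A

SZAUKIHHOMA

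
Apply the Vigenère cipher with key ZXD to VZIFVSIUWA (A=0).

Repeat the key across the message: ZXDZXDZXDZ
V(21)+Z(25): 46≡20 → U
Z(25)+X(23): 48≡22 → W
I(8)+D(3): 11 → L
F(5)+Z(25): 30≡4 → E
V(21)+X(23): 44≡18 → S
S(18)+D(3): 21 → V
I(8)+Z(25): 33≡7 → H
U(20)+X(23): 43≡17 → R
W(22)+D(3): 25 → Z
A(0)+Z(25): 25 → Z

UWLESVHRZZ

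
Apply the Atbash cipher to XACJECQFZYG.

X(23) → C(2)
A(0) → Z(25)
C(2) → X(23)
J(9) → Q(16)
E(4) → V(21)
C(2) → X(23)
Q(16) → J(9)
F(5) → U(20)
Z(25) → A(0)
Y(24) → B(1)
G(6) → T(19)

CZXQVXJUABT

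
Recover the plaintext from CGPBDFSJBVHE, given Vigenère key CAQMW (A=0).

AGZPHDSTPZFE

Repeat the key across the ciphertext: CAQMWCAQMWCA
C(2)−C(2): 0 → A
G(6)−A(0): 6 → G
P(15)−Q(16): -1≡25 → Z
B(1)−M(12): -11≡15 → P
D(3)−W(22): -19≡7 → H
F(5)−C(2): 3 → D
S(18)−A(0): 18 → S
J(9)−Q(16): -7≡19 → T
B(1)−M(12): -11≡15 → P
V(21)−W(22): -1≡25 → Z
H(7)−C(2): 5 → F
E(4)−A(0): 4 → E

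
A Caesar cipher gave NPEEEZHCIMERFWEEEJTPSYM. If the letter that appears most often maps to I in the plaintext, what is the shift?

The most frequent ciphertext letter is E (appears 7 times).
E is position 4; I is position 8.
Shift = -4≡22.

22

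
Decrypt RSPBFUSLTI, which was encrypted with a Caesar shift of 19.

YZWIMBZSAP

R(17): 17−19=-2≡24 → Y
S(18): 18−19=-1≡25 → Z
P(15): 15−19=-4≡22 → W
B(1): 1−19=-18≡8 → I
F(5): 5−19=-14≡12 → M
U(20): 20−19=1 → B
S(18): 18−19=-1≡25 → Z
L(11): 11−19=-8≡18 → S
T(19): 19−19=0 → A
I(8): 8−19=-11≡15 → P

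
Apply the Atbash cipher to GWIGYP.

TDRTBK

G(6) → T(19)
W(22) → D(3)
I(8) → R(17)
G(6) → T(19)
Y(24) → B(1)
P(15) → K(10)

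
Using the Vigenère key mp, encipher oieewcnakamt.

axqtirzpwpyi

Repeat the key across the message: mpmpmpmpmpmp
o(14)+m(12): 26≡0 → a
i(8)+p(15): 23 → x
e(4)+m(12): 16 → q
e(4)+p(15): 19 → t
w(22)+m(12): 34≡8 → i
c(2)+p(15): 17 → r
n(13)+m(12): 25 → z
a(0)+p(15): 15 → p
k(10)+m(12): 22 → w
a(0)+p(15): 15 → p
m(12)+m(12): 24 → y
t(19)+p(15): 34≡8 → i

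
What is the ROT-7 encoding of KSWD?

RZDK

K(10): 10+7=17 → R
S(18): 18+7=25 → Z
W(22): 22+7=29≡3 → D
D(3): 3+7=10 → K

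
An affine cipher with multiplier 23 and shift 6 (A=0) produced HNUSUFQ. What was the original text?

The inverse of 23 mod 26 is 17, since 23·17=391≡1. Apply D(y)=17·(y−6) mod 26:
H(7): 17·(7−6)=17 → R
N(13): 17·(13−6)=119≡15 → P
U(20): 17·(20−6)=238≡4 → E
S(18): 17·(18−6)=204≡22 → W
U(20): 17·(20−6)=238≡4 → E
F(5): 17·(5−6)=-17≡9 → J
Q(16): 17·(16−6)=170≡14 → O

RPEWEJO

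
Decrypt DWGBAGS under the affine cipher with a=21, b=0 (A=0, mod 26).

The inverse of 21 mod 26 is 5, since 21·5=105≡1. Apply D(y)=5·(y−0) mod 26:
D(3): 5·(3−0)=15 → P
W(22): 5·(22−0)=110≡6 → G
G(6): 5·(6−0)=30≡4 → E
B(1): 5·(1−0)=5 → F
A(0): 5·(0−0)=0 → A
G(6): 5·(6−0)=30≡4 → E
S(18): 5·(18−0)=90≡12 → M

PGEFAEM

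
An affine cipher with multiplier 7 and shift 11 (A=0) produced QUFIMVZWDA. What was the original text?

XFOHPUCJKR

The inverse of 7 mod 26 is 15, since 7·15=105≡1. Apply D(y)=15·(y−11) mod 26:
Q(16): 15·(16−11)=75≡23 → X
U(20): 15·(20−11)=135≡5 → F
F(5): 15·(5−11)=-90≡14 → O
I(8): 15·(8−11)=-45≡7 → H
M(12): 15·(12−11)=15 → P
V(21): 15·(21−11)=150≡20 → U
Z(25): 15·(25−11)=210≡2 → C
W(22): 15·(22−11)=165≡9 → J
D(3): 15·(3−11)=-120≡10 → K
A(0): 15·(0−11)=-165≡17 → R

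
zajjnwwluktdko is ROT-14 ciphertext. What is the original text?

lmvvziixgwfpwa

z(25): 25−14=11 → l
a(0): 0−14=-14≡12 → m
j(9): 9−14=-5≡21 → v
j(9): 9−14=-5≡21 → v
n(13): 13−14=-1≡25 → z
w(22): 22−14=8 → i
w(22): 22−14=8 → i
l(11): 11−14=-3≡23 → x
u(20): 20−14=6 → g
k(10): 10−14=-4≡22 → w
t(19): 19−14=5 → f
d(3): 3−14=-11≡15 → p
k(10): 10−14=-4≡22 → w
o(14): 14−14=0 → a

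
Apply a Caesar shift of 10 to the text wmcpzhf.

w(22): 22+10=32≡6 → g
m(12): 12+10=22 → w
c(2): 2+10=12 → m
p(15): 15+10=25 → z
z(25): 25+10=35≡9 → j
h(7): 7+10=17 → r
f(5): 5+10=15 → p

gwmzjrp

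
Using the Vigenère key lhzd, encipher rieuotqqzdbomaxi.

cpdxzaptkkarxhwl

Repeat the key across the message: lhzdlhzdlhzdlhzd
r(17)+l(11): 28≡2 → c
i(8)+h(7): 15 → p
e(4)+z(25): 29≡3 → d
u(20)+d(3): 23 → x
o(14)+l(11): 25 → z
t(19)+h(7): 26≡0 → a
q(16)+z(25): 41≡15 → p
q(16)+d(3): 19 → t
z(25)+l(11): 36≡10 → k
d(3)+h(7): 10 → k
b(1)+z(25): 26≡0 → a
o(14)+d(3): 17 → r
m(12)+l(11): 23 → x
a(0)+h(7): 7 → h
x(23)+z(25): 48≡22 → w
i(8)+d(3): 11 → l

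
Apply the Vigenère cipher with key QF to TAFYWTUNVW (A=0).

JFVDMYKSLB

Repeat the key across the message: QFQFQFQFQF
T(19)+Q(16): 35≡9 → J
A(0)+F(5): 5 → F
F(5)+Q(16): 21 → V
Y(24)+F(5): 29≡3 → D
W(22)+Q(16): 38≡12 → M
T(19)+F(5): 24 → Y
U(20)+Q(16): 36≡10 → K
N(13)+F(5): 18 → S
V(21)+Q(16): 37≡11 → L
W(22)+F(5): 27≡1 → B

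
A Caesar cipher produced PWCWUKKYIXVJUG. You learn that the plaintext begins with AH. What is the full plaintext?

AHNHFVVJTIGUFR

From the crib: P(15)−A(0)=15, so the shift is 15.
Subtract 15 from each ciphertext letter:
P(15): 15−15=0 → A
W(22): 22−15=7 → H
C(2): 2−15=-13≡13 → N
W(22): 22−15=7 → H
U(20): 20−15=5 → F
K(10): 10−15=-5≡21 → V
K(10): 10−15=-5≡21 → V
Y(24): 24−15=9 → J
I(8): 8−15=-7≡19 → T
X(23): 23−15=8 → I
V(21): 21−15=6 → G
J(9): 9−15=-6≡20 → U
U(20): 20−15=5 → F
G(6): 6−15=-9≡17 → R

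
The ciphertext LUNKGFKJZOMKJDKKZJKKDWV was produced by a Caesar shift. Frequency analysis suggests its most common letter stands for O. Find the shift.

The most frequent ciphertext letter is K (appears 7 times).
K is position 10; O is position 14.
Shift = -4≡22.

22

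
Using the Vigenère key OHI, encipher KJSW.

YQAK

Repeat the key across the message: OHIO
K(10)+O(14): 24 → Y
J(9)+H(7): 16 → Q
S(18)+I(8): 26≡0 → A
W(22)+O(14): 36≡10 → K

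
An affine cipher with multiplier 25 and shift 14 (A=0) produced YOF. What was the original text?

QAJ

The inverse of 25 mod 26 is 25, since 25·25=625≡1. Apply D(y)=25·(y−14) mod 26:
Y(24): 25·(24−14)=250≡16 → Q
O(14): 25·(14−14)=0 → A
F(5): 25·(5−14)=-225≡9 → J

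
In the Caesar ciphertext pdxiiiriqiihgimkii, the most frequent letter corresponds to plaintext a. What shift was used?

The most frequent ciphertext letter is i (appears 9 times).
i is position 8; a is position 0.
Shift = 8.

8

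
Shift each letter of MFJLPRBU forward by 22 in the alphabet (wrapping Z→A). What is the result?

IBFHLNXQ

M(12): 12+22=34≡8 → I
F(5): 5+22=27≡1 → B
J(9): 9+22=31≡5 → F
L(11): 11+22=33≡7 → H
P(15): 15+22=37≡11 → L
R(17): 17+22=39≡13 → N
B(1): 1+22=23 → X
U(20): 20+22=42≡16 → Q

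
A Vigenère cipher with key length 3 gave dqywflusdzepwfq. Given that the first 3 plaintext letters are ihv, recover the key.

Subtract each crib letter from the matching ciphertext letter (mod 26):
d(3)−i(8)=-5≡21 → v
q(16)−h(7)=9 → j
y(24)−v(21)=3 → d

vjd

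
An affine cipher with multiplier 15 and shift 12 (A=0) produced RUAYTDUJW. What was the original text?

JEUGXPEFS

The inverse of 15 mod 26 is 7, since 15·7=105≡1. Apply D(y)=7·(y−12) mod 26:
R(17): 7·(17−12)=35≡9 → J
U(20): 7·(20−12)=56≡4 → E
A(0): 7·(0−12)=-84≡20 → U
Y(24): 7·(24−12)=84≡6 → G
T(19): 7·(19−12)=49≡23 → X
D(3): 7·(3−12)=-63≡15 → P
U(20): 7·(20−12)=56≡4 → E
J(9): 7·(9−12)=-21≡5 → F
W(22): 7·(22−12)=70≡18 → S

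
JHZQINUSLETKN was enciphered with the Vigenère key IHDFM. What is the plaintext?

BAWLWFNPGSLDK

Repeat the key across the ciphertext: IHDFMIHDFMIHD
J(9)−I(8): 1 → B
H(7)−H(7): 0 → A
Z(25)−D(3): 22 → W
Q(16)−F(5): 11 → L
I(8)−M(12): -4≡22 → W
N(13)−I(8): 5 → F
U(20)−H(7): 13 → N
S(18)−D(3): 15 → P
L(11)−F(5): 6 → G
E(4)−M(12): -8≡18 → S
T(19)−I(8): 11 → L
K(10)−H(7): 3 → D
N(13)−D(3): 10 → K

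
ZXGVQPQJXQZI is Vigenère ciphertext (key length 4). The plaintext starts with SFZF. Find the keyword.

HSHQ

Subtract each crib letter from the matching ciphertext letter (mod 26):
Z(25)−S(18)=7 → H
X(23)−F(5)=18 → S
G(6)−Z(25)=-19≡7 → H
V(21)−F(5)=16 → Q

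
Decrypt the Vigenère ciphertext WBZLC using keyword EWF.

SFUHG

Repeat the key across the ciphertext: EWFEW
W(22)−E(4): 18 → S
B(1)−W(22): -21≡5 → F
Z(25)−F(5): 20 → U
L(11)−E(4): 7 → H
C(2)−W(22): -20≡6 → G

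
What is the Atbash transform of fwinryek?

udrmibvp

f(5) → u(20)
w(22) → d(3)
i(8) → r(17)
n(13) → m(12)
r(17) → i(8)
y(24) → b(1)
e(4) → v(21)
k(10) → p(15)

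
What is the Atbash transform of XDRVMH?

CWIENS

X(23) → C(2)
D(3) → W(22)
R(17) → I(8)
V(21) → E(4)
M(12) → N(13)
H(7) → S(18)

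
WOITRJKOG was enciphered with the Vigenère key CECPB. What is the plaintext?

Repeat the key across the ciphertext: CECPBCECP
W(22)−C(2): 20 → U
O(14)−E(4): 10 → K
I(8)−C(2): 6 → G
T(19)−P(15): 4 → E
R(17)−B(1): 16 → Q
J(9)−C(2): 7 → H
K(10)−E(4): 6 → G
O(14)−C(2): 12 → M
G(6)−P(15): -9≡17 → R

UKGEQHGMR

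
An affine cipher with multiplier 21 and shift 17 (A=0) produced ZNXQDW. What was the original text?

OGEVIZ

The inverse of 21 mod 26 is 5, since 21·5=105≡1. Apply D(y)=5·(y−17) mod 26:
Z(25): 5·(25−17)=40≡14 → O
N(13): 5·(13−17)=-20≡6 → G
X(23): 5·(23−17)=30≡4 → E
Q(16): 5·(16−17)=-5≡21 → V
D(3): 5·(3−17)=-70≡8 → I
W(22): 5·(22−17)=25 → Z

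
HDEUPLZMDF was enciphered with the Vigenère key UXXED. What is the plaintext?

NGHQMRCPZC

Repeat the key across the ciphertext: UXXEDUXXED
H(7)−U(20): -13≡13 → N
D(3)−X(23): -20≡6 → G
E(4)−X(23): -19≡7 → H
U(20)−E(4): 16 → Q
P(15)−D(3): 12 → M
L(11)−U(20): -9≡17 → R
Z(25)−X(23): 2 → C
M(12)−X(23): -11≡15 → P
D(3)−E(4): -1≡25 → Z
F(5)−D(3): 2 → C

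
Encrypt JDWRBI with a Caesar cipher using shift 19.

CWPKUB

J(9): 9+19=28≡2 → C
D(3): 3+19=22 → W
W(22): 22+19=41≡15 → P
R(17): 17+19=36≡10 → K
B(1): 1+19=20 → U
I(8): 8+19=27≡1 → B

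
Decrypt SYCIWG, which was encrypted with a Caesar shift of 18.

S(18): 18−18=0 → A
Y(24): 24−18=6 → G
C(2): 2−18=-16≡10 → K
I(8): 8−18=-10≡16 → Q
W(22): 22−18=4 → E
G(6): 6−18=-12≡14 → O

AGKQEO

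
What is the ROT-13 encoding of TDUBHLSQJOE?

GQHOUYFDWBR

T(19): 19+13=32≡6 → G
D(3): 3+13=16 → Q
U(20): 20+13=33≡7 → H
B(1): 1+13=14 → O
H(7): 7+13=20 → U
L(11): 11+13=24 → Y
S(18): 18+13=31≡5 → F
Q(16): 16+13=29≡3 → D
J(9): 9+13=22 → W
O(14): 14+13=27≡1 → B
E(4): 4+13=17 → R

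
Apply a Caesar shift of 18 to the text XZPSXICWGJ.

PRHKPAUOYB

X(23): 23+18=41≡15 → P
Z(25): 25+18=43≡17 → R
P(15): 15+18=33≡7 → H
S(18): 18+18=36≡10 → K
X(23): 23+18=41≡15 → P
I(8): 8+18=26≡0 → A
C(2): 2+18=20 → U
W(22): 22+18=40≡14 → O
G(6): 6+18=24 → Y
J(9): 9+18=27≡1 → B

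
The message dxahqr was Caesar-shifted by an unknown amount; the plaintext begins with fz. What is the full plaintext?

fzcjst

From the crib: d(3)−f(5)=-2≡24, so the shift is 24.
Subtract 24 from each ciphertext letter:
d(3): 3−24=-21≡5 → f
x(23): 23−24=-1≡25 → z
a(0): 0−24=-24≡2 → c
h(7): 7−24=-17≡9 → j
q(16): 16−24=-8≡18 → s
r(17): 17−24=-7≡19 → t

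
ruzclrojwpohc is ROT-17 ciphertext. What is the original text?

r(17): 17−17=0 → a
u(20): 20−17=3 → d
z(25): 25−17=8 → i
c(2): 2−17=-15≡11 → l
l(11): 11−17=-6≡20 → u
r(17): 17−17=0 → a
o(14): 14−17=-3≡23 → x
j(9): 9−17=-8≡18 → s
w(22): 22−17=5 → f
p(15): 15−17=-2≡24 → y
o(14): 14−17=-3≡23 → x
h(7): 7−17=-10≡16 → q
c(2): 2−17=-15≡11 → l

adiluaxsfyxql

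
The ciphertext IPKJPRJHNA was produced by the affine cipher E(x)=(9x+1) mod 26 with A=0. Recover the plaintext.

VQBYQWYSKX

The inverse of 9 mod 26 is 3, since 9·3=27≡1. Apply D(y)=3·(y−1) mod 26:
I(8): 3·(8−1)=21 → V
P(15): 3·(15−1)=42≡16 → Q
K(10): 3·(10−1)=27≡1 → B
J(9): 3·(9−1)=24 → Y
P(15): 3·(15−1)=42≡16 → Q
R(17): 3·(17−1)=48≡22 → W
J(9): 3·(9−1)=24 → Y
H(7): 3·(7−1)=18 → S
N(13): 3·(13−1)=36≡10 → K
A(0): 3·(0−1)=-3≡23 → X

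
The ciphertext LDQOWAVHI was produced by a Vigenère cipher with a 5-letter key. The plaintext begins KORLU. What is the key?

Subtract each crib letter from the matching ciphertext letter (mod 26):
L(11)−K(10)=1 → B
D(3)−O(14)=-11≡15 → P
Q(16)−R(17)=-1≡25 → Z
O(14)−L(11)=3 → D
W(22)−U(20)=2 → C

BPZDC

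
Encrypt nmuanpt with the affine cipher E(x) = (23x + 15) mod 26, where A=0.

cfhpcwk

n(13): 23·13+15=314≡2 → c
m(12): 23·12+15=291≡5 → f
u(20): 23·20+15=475≡7 → h
a(0): 23·0+15=15 → p
n(13): 23·13+15=314≡2 → c
p(15): 23·15+15=360≡22 → w
t(19): 23·19+15=452≡10 → k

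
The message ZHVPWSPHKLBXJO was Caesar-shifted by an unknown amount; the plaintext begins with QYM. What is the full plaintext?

QYMGNJGYBCSOAF

From the crib: Z(25)−Q(16)=9, so the shift is 9.
Subtract 9 from each ciphertext letter:
Z(25): 25−9=16 → Q
H(7): 7−9=-2≡24 → Y
V(21): 21−9=12 → M
P(15): 15−9=6 → G
W(22): 22−9=13 → N
S(18): 18−9=9 → J
P(15): 15−9=6 → G
H(7): 7−9=-2≡24 → Y
K(10): 10−9=1 → B
L(11): 11−9=2 → C
B(1): 1−9=-8≡18 → S
X(23): 23−9=14 → O
J(9): 9−9=0 → A
O(14): 14−9=5 → F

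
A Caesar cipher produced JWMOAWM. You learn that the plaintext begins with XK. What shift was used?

From the crib: J(9)−X(23)=-14≡12, so the shift is 12.

12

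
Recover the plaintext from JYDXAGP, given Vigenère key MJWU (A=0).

XPHDOXT

Repeat the key across the ciphertext: MJWUMJW
J(9)−M(12): -3≡23 → X
Y(24)−J(9): 15 → P
D(3)−W(22): -19≡7 → H
X(23)−U(20): 3 → D
A(0)−M(12): -12≡14 → O
G(6)−J(9): -3≡23 → X
P(15)−W(22): -7≡19 → T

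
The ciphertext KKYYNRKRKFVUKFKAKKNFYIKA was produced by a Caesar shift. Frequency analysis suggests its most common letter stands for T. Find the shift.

The most frequent ciphertext letter is K (appears 9 times).
K is position 10; T is position 19.
Shift = -9≡17.

17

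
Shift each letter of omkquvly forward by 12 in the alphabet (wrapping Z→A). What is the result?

aywcghxk

o(14): 14+12=26≡0 → a
m(12): 12+12=24 → y
k(10): 10+12=22 → w
q(16): 16+12=28≡2 → c
u(20): 20+12=32≡6 → g
v(21): 21+12=33≡7 → h
l(11): 11+12=23 → x
y(24): 24+12=36≡10 → k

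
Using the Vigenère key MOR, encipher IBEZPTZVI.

UPVLDKLJZ

Repeat the key across the message: MORMORMOR
I(8)+M(12): 20 → U
B(1)+O(14): 15 → P
E(4)+R(17): 21 → V
Z(25)+M(12): 37≡11 → L
P(15)+O(14): 29≡3 → D
T(19)+R(17): 36≡10 → K
Z(25)+M(12): 37≡11 → L
V(21)+O(14): 35≡9 → J
I(8)+R(17): 25 → Z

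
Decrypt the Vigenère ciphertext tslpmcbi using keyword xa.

wsoppcei

Repeat the key across the ciphertext: xaxaxaxa
t(19)−x(23): -4≡22 → w
s(18)−a(0): 18 → s
l(11)−x(23): -12≡14 → o
p(15)−a(0): 15 → p
m(12)−x(23): -11≡15 → p
c(2)−a(0): 2 → c
b(1)−x(23): -22≡4 → e
i(8)−a(0): 8 → i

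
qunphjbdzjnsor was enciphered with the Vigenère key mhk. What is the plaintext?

enddazpwpxgick

Repeat the key across the ciphertext: mhkmhkmhkmhkmh
q(16)−m(12): 4 → e
u(20)−h(7): 13 → n
n(13)−k(10): 3 → d
p(15)−m(12): 3 → d
h(7)−h(7): 0 → a
j(9)−k(10): -1≡25 → z
b(1)−m(12): -11≡15 → p
d(3)−h(7): -4≡22 → w
z(25)−k(10): 15 → p
j(9)−m(12): -3≡23 → x
n(13)−h(7): 6 → g
s(18)−k(10): 8 → i
o(14)−m(12): 2 → c
r(17)−h(7): 10 → k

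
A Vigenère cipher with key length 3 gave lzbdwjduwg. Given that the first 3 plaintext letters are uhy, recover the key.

Subtract each crib letter from the matching ciphertext letter (mod 26):
l(11)−u(20)=-9≡17 → r
z(25)−h(7)=18 → s
b(1)−y(24)=-23≡3 → d

rsd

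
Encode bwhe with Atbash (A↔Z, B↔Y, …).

ydsv

b(1) → y(24)
w(22) → d(3)
h(7) → s(18)
e(4) → v(21)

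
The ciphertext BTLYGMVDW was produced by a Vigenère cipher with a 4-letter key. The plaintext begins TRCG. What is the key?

Subtract each crib letter from the matching ciphertext letter (mod 26):
B(1)−T(19)=-18≡8 → I
T(19)−R(17)=2 → C
L(11)−C(2)=9 → J
Y(24)−G(6)=18 → S

ICJS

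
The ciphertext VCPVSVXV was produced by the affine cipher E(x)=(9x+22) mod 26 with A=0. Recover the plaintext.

The inverse of 9 mod 26 is 3, since 9·3=27≡1. Apply D(y)=3·(y−22) mod 26:
V(21): 3·(21−22)=-3≡23 → X
C(2): 3·(2−22)=-60≡18 → S
P(15): 3·(15−22)=-21≡5 → F
V(21): 3·(21−22)=-3≡23 → X
S(18): 3·(18−22)=-12≡14 → O
V(21): 3·(21−22)=-3≡23 → X
X(23): 3·(23−22)=3 → D
V(21): 3·(21−22)=-3≡23 → X

XSFXOXDX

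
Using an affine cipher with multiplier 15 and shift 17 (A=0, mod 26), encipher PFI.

P(15): 15·15+17=242≡8 → I
F(5): 15·5+17=92≡14 → O
I(8): 15·8+17=137≡7 → H

IOH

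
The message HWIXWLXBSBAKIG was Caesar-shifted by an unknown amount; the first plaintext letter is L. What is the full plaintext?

LAMBAPBFWFEOMK

From the crib: H(7)−L(11)=-4≡22, so the shift is 22.
Subtract 22 from each ciphertext letter:
H(7): 7−22=-15≡11 → L
W(22): 22−22=0 → A
I(8): 8−22=-14≡12 → M
X(23): 23−22=1 → B
W(22): 22−22=0 → A
L(11): 11−22=-11≡15 → P
X(23): 23−22=1 → B
B(1): 1−22=-21≡5 → F
S(18): 18−22=-4≡22 → W
B(1): 1−22=-21≡5 → F
A(0): 0−22=-22≡4 → E
K(10): 10−22=-12≡14 → O
I(8): 8−22=-14≡12 → M
G(6): 6−22=-16≡10 → K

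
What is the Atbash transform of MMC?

NNX

M(12) → N(13)
M(12) → N(13)
C(2) → X(23)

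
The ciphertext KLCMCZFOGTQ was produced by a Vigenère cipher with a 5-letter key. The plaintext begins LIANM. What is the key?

ZDCZQ

Subtract each crib letter from the matching ciphertext letter (mod 26):
K(10)−L(11)=-1≡25 → Z
L(11)−I(8)=3 → D
C(2)−A(0)=2 → C
M(12)−N(13)=-1≡25 → Z
C(2)−M(12)=-10≡16 → Q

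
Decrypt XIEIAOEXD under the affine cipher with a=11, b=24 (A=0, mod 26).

HIKIMSKHR

The inverse of 11 mod 26 is 19, since 11·19=209≡1. Apply D(y)=19·(y−24) mod 26:
X(23): 19·(23−24)=-19≡7 → H
I(8): 19·(8−24)=-304≡8 → I
E(4): 19·(4−24)=-380≡10 → K
I(8): 19·(8−24)=-304≡8 → I
A(0): 19·(0−24)=-456≡12 → M
O(14): 19·(14−24)=-190≡18 → S
E(4): 19·(4−24)=-380≡10 → K
X(23): 19·(23−24)=-19≡7 → H
D(3): 19·(3−24)=-399≡17 → R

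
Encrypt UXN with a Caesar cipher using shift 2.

U(20): 20+2=22 → W
X(23): 23+2=25 → Z
N(13): 13+2=15 → P

WZP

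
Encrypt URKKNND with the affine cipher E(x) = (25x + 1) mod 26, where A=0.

U(20): 25·20+1=501≡7 → H
R(17): 25·17+1=426≡10 → K
K(10): 25·10+1=251≡17 → R
K(10): 25·10+1=251≡17 → R
N(13): 25·13+1=326≡14 → O
N(13): 25·13+1=326≡14 → O
D(3): 25·3+1=76≡24 → Y

HKRROOY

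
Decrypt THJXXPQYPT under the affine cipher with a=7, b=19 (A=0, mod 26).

ACGIISHXSA

The inverse of 7 mod 26 is 15, since 7·15=105≡1. Apply D(y)=15·(y−19) mod 26:
T(19): 15·(19−19)=0 → A
H(7): 15·(7−19)=-180≡2 → C
J(9): 15·(9−19)=-150≡6 → G
X(23): 15·(23−19)=60≡8 → I
X(23): 15·(23−19)=60≡8 → I
P(15): 15·(15−19)=-60≡18 → S
Q(16): 15·(16−19)=-45≡7 → H
Y(24): 15·(24−19)=75≡23 → X
P(15): 15·(15−19)=-60≡18 → S
T(19): 15·(19−19)=0 → A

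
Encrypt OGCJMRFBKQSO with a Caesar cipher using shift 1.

PHDKNSGCLRTP

O(14): 14+1=15 → P
G(6): 6+1=7 → H
C(2): 2+1=3 → D
J(9): 9+1=10 → K
M(12): 12+1=13 → N
R(17): 17+1=18 → S
F(5): 5+1=6 → G
B(1): 1+1=2 → C
K(10): 10+1=11 → L
Q(16): 16+1=17 → R
S(18): 18+1=19 → T
O(14): 14+1=15 → P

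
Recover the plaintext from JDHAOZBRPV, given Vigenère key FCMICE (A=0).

EBVSMVWPDN

Repeat the key across the ciphertext: FCMICEFCMI
J(9)−F(5): 4 → E
D(3)−C(2): 1 → B
H(7)−M(12): -5≡21 → V
A(0)−I(8): -8≡18 → S
O(14)−C(2): 12 → M
Z(25)−E(4): 21 → V
B(1)−F(5): -4≡22 → W
R(17)−C(2): 15 → P
P(15)−M(12): 3 → D
V(21)−I(8): 13 → N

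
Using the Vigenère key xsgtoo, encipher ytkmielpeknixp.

vlqfwsihkdbwuh

Repeat the key across the message: xsgtooxsgtooxs
y(24)+x(23): 47≡21 → v
t(19)+s(18): 37≡11 → l
k(10)+g(6): 16 → q
m(12)+t(19): 31≡5 → f
i(8)+o(14): 22 → w
e(4)+o(14): 18 → s
l(11)+x(23): 34≡8 → i
p(15)+s(18): 33≡7 → h
e(4)+g(6): 10 → k
k(10)+t(19): 29≡3 → d
n(13)+o(14): 27≡1 → b
i(8)+o(14): 22 → w
x(23)+x(23): 46≡20 → u
p(15)+s(18): 33≡7 → h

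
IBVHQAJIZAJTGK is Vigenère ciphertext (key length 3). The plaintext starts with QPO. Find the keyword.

SMH

Subtract each crib letter from the matching ciphertext letter (mod 26):
I(8)−Q(16)=-8≡18 → S
B(1)−P(15)=-14≡12 → M
V(21)−O(14)=7 → H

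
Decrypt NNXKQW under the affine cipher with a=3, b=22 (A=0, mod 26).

XXJWYA

The inverse of 3 mod 26 is 9, since 3·9=27≡1. Apply D(y)=9·(y−22) mod 26:
N(13): 9·(13−22)=-81≡23 → X
N(13): 9·(13−22)=-81≡23 → X
X(23): 9·(23−22)=9 → J
K(10): 9·(10−22)=-108≡22 → W
Q(16): 9·(16−22)=-54≡24 → Y
W(22): 9·(22−22)=0 → A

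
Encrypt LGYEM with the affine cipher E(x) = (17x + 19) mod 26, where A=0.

L(11): 17·11+19=206≡24 → Y
G(6): 17·6+19=121≡17 → R
Y(24): 17·24+19=427≡11 → L
E(4): 17·4+19=87≡9 → J
M(12): 17·12+19=223≡15 → P

YRLJP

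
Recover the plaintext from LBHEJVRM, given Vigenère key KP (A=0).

Repeat the key across the ciphertext: KPKPKPKP
L(11)−K(10): 1 → B
B(1)−P(15): -14≡12 → M
H(7)−K(10): -3≡23 → X
E(4)−P(15): -11≡15 → P
J(9)−K(10): -1≡25 → Z
V(21)−P(15): 6 → G
R(17)−K(10): 7 → H
M(12)−P(15): -3≡23 → X

BMXPZGHX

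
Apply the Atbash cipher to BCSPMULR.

YXHKNFOI

B(1) → Y(24)
C(2) → X(23)
S(18) → H(7)
P(15) → K(10)
M(12) → N(13)
U(20) → F(5)
L(11) → O(14)
R(17) → I(8)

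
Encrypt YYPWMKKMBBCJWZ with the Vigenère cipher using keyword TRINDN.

RPXJPXDDJOFWPQ

Repeat the key across the message: TRINDNTRINDNTR
Y(24)+T(19): 43≡17 → R
Y(24)+R(17): 41≡15 → P
P(15)+I(8): 23 → X
W(22)+N(13): 35≡9 → J
M(12)+D(3): 15 → P
K(10)+N(13): 23 → X
K(10)+T(19): 29≡3 → D
M(12)+R(17): 29≡3 → D
B(1)+I(8): 9 → J
B(1)+N(13): 14 → O
C(2)+D(3): 5 → F
J(9)+N(13): 22 → W
W(22)+T(19): 41≡15 → P
Z(25)+R(17): 42≡16 → Q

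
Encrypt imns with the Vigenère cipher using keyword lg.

Repeat the key across the message: lglg
i(8)+l(11): 19 → t
m(12)+g(6): 18 → s
n(13)+l(11): 24 → y
s(18)+g(6): 24 → y

tsyy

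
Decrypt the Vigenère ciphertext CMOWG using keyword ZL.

DBPLH

Repeat the key across the ciphertext: ZLZLZ
C(2)−Z(25): -23≡3 → D
M(12)−L(11): 1 → B
O(14)−Z(25): -11≡15 → P
W(22)−L(11): 11 → L
G(6)−Z(25): -19≡7 → H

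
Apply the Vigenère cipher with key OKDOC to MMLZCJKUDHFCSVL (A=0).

Repeat the key across the message: OKDOCOKDOCOKDOC
M(12)+O(14): 26≡0 → A
M(12)+K(10): 22 → W
L(11)+D(3): 14 → O
Z(25)+O(14): 39≡13 → N
C(2)+C(2): 4 → E
J(9)+O(14): 23 → X
K(10)+K(10): 20 → U
U(20)+D(3): 23 → X
D(3)+O(14): 17 → R
H(7)+C(2): 9 → J
F(5)+O(14): 19 → T
C(2)+K(10): 12 → M
S(18)+D(3): 21 → V
V(21)+O(14): 35≡9 → J
L(11)+C(2): 13 → N

AWONEXUXRJTMVJN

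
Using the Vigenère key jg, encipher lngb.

Repeat the key across the message: jgjg
l(11)+j(9): 20 → u
n(13)+g(6): 19 → t
g(6)+j(9): 15 → p
b(1)+g(6): 7 → h

utph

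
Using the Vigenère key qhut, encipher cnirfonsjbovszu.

suckvvhlziioigo

Repeat the key across the message: qhutqhutqhutqhu
c(2)+q(16): 18 → s
n(13)+h(7): 20 → u
i(8)+u(20): 28≡2 → c
r(17)+t(19): 36≡10 → k
f(5)+q(16): 21 → v
o(14)+h(7): 21 → v
n(13)+u(20): 33≡7 → h
s(18)+t(19): 37≡11 → l
j(9)+q(16): 25 → z
b(1)+h(7): 8 → i
o(14)+u(20): 34≡8 → i
v(21)+t(19): 40≡14 → o
s(18)+q(16): 34≡8 → i
z(25)+h(7): 32≡6 → g
u(20)+u(20): 40≡14 → o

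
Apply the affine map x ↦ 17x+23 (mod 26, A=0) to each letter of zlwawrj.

gchxhau

z(25): 17·25+23=448≡6 → g
l(11): 17·11+23=210≡2 → c
w(22): 17·22+23=397≡7 → h
a(0): 17·0+23=23 → x
w(22): 17·22+23=397≡7 → h
r(17): 17·17+23=312≡0 → a
j(9): 17·9+23=176≡20 → u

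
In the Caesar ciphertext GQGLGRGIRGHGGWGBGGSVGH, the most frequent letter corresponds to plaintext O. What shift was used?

18

The most frequent ciphertext letter is G (appears 11 times).
G is position 6; O is position 14.
Shift = -8≡18.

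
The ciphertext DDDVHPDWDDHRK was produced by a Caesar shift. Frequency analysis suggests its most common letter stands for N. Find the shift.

The most frequent ciphertext letter is D (appears 6 times).
D is position 3; N is position 13.
Shift = -10≡16.

16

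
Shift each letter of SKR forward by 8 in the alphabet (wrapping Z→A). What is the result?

ASZ

S(18): 18+8=26≡0 → A
K(10): 10+8=18 → S
R(17): 17+8=25 → Z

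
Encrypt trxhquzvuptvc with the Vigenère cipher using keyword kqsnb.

dhpurepnhqdlu

Repeat the key across the message: kqsnbkqsnbkqs
t(19)+k(10): 29≡3 → d
r(17)+q(16): 33≡7 → h
x(23)+s(18): 41≡15 → p
h(7)+n(13): 20 → u
q(16)+b(1): 17 → r
u(20)+k(10): 30≡4 → e
z(25)+q(16): 41≡15 → p
v(21)+s(18): 39≡13 → n
u(20)+n(13): 33≡7 → h
p(15)+b(1): 16 → q
t(19)+k(10): 29≡3 → d
v(21)+q(16): 37≡11 → l
c(2)+s(18): 20 → u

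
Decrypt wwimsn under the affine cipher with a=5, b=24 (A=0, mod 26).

The inverse of 5 mod 26 is 21, since 5·21=105≡1. Apply D(y)=21·(y−24) mod 26:
w(22): 21·(22−24)=-42≡10 → k
w(22): 21·(22−24)=-42≡10 → k
i(8): 21·(8−24)=-336≡2 → c
m(12): 21·(12−24)=-252≡8 → i
s(18): 21·(18−24)=-126≡4 → e
n(13): 21·(13−24)=-231≡3 → d

kkcied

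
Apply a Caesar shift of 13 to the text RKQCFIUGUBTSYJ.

R(17): 17+13=30≡4 → E
K(10): 10+13=23 → X
Q(16): 16+13=29≡3 → D
C(2): 2+13=15 → P
F(5): 5+13=18 → S
I(8): 8+13=21 → V
U(20): 20+13=33≡7 → H
G(6): 6+13=19 → T
U(20): 20+13=33≡7 → H
B(1): 1+13=14 → O
T(19): 19+13=32≡6 → G
S(18): 18+13=31≡5 → F
Y(24): 24+13=37≡11 → L
J(9): 9+13=22 → W

EXDPSVHTHOGFLW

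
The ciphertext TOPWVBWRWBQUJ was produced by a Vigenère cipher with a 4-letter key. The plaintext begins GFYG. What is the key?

Subtract each crib letter from the matching ciphertext letter (mod 26):
T(19)−G(6)=13 → N
O(14)−F(5)=9 → J
P(15)−Y(24)=-9≡17 → R
W(22)−G(6)=16 → Q

NJRQ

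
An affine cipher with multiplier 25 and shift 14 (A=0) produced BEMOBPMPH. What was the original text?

The inverse of 25 mod 26 is 25, since 25·25=625≡1. Apply D(y)=25·(y−14) mod 26:
B(1): 25·(1−14)=-325≡13 → N
E(4): 25·(4−14)=-250≡10 → K
M(12): 25·(12−14)=-50≡2 → C
O(14): 25·(14−14)=0 → A
B(1): 25·(1−14)=-325≡13 → N
P(15): 25·(15−14)=25 → Z
M(12): 25·(12−14)=-50≡2 → C
P(15): 25·(15−14)=25 → Z
H(7): 25·(7−14)=-175≡7 → H

NKCANZCZH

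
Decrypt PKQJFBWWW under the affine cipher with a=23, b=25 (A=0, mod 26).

MFDOYIBBB

The inverse of 23 mod 26 is 17, since 23·17=391≡1. Apply D(y)=17·(y−25) mod 26:
P(15): 17·(15−25)=-170≡12 → M
K(10): 17·(10−25)=-255≡5 → F
Q(16): 17·(16−25)=-153≡3 → D
J(9): 17·(9−25)=-272≡14 → O
F(5): 17·(5−25)=-340≡24 → Y
B(1): 17·(1−25)=-408≡8 → I
W(22): 17·(22−25)=-51≡1 → B
W(22): 17·(22−25)=-51≡1 → B
W(22): 17·(22−25)=-51≡1 → B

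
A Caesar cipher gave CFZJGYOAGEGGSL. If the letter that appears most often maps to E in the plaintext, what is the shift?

The most frequent ciphertext letter is G (appears 4 times).
G is position 6; E is position 4.
Shift = 2.

2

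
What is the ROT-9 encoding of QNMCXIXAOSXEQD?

Q(16): 16+9=25 → Z
N(13): 13+9=22 → W
M(12): 12+9=21 → V
C(2): 2+9=11 → L
X(23): 23+9=32≡6 → G
I(8): 8+9=17 → R
X(23): 23+9=32≡6 → G
A(0): 0+9=9 → J
O(14): 14+9=23 → X
S(18): 18+9=27≡1 → B
X(23): 23+9=32≡6 → G
E(4): 4+9=13 → N
Q(16): 16+9=25 → Z
D(3): 3+9=12 → M

ZWVLGRGJXBGNZM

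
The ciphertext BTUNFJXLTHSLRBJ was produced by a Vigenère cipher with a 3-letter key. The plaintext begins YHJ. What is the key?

Subtract each crib letter from the matching ciphertext letter (mod 26):
B(1)−Y(24)=-23≡3 → D
T(19)−H(7)=12 → M
U(20)−J(9)=11 → L

DML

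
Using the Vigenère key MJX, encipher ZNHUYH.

Repeat the key across the message: MJXMJX
Z(25)+M(12): 37≡11 → L
N(13)+J(9): 22 → W
H(7)+X(23): 30≡4 → E
U(20)+M(12): 32≡6 → G
Y(24)+J(9): 33≡7 → H
H(7)+X(23): 30≡4 → E

LWEGHE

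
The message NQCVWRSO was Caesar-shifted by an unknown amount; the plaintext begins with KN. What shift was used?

From the crib: N(13)−K(10)=3, so the shift is 3.

3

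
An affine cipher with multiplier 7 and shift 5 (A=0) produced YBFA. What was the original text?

The inverse of 7 mod 26 is 15, since 7·15=105≡1. Apply D(y)=15·(y−5) mod 26:
Y(24): 15·(24−5)=285≡25 → Z
B(1): 15·(1−5)=-60≡18 → S
F(5): 15·(5−5)=0 → A
A(0): 15·(0−5)=-75≡3 → D

ZSAD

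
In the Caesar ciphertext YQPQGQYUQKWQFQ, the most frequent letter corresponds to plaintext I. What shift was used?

8

The most frequent ciphertext letter is Q (appears 6 times).
Q is position 16; I is position 8.
Shift = 8.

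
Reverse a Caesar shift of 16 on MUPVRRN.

WEZFBBX

M(12): 12−16=-4≡22 → W
U(20): 20−16=4 → E
P(15): 15−16=-1≡25 → Z
V(21): 21−16=5 → F
R(17): 17−16=1 → B
R(17): 17−16=1 → B
N(13): 13−16=-3≡23 → X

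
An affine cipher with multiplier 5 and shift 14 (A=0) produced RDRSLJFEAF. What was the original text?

LDLGPZTYST

The inverse of 5 mod 26 is 21, since 5·21=105≡1. Apply D(y)=21·(y−14) mod 26:
R(17): 21·(17−14)=63≡11 → L
D(3): 21·(3−14)=-231≡3 → D
R(17): 21·(17−14)=63≡11 → L
S(18): 21·(18−14)=84≡6 → G
L(11): 21·(11−14)=-63≡15 → P
J(9): 21·(9−14)=-105≡25 → Z
F(5): 21·(5−14)=-189≡19 → T
E(4): 21·(4−14)=-210≡24 → Y
A(0): 21·(0−14)=-294≡18 → S
F(5): 21·(5−14)=-189≡19 → T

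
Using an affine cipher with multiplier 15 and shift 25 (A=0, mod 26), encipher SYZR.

JVKU

S(18): 15·18+25=295≡9 → J
Y(24): 15·24+25=385≡21 → V
Z(25): 15·25+25=400≡10 → K
R(17): 15·17+25=280≡20 → U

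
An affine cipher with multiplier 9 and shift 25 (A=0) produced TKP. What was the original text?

IHW

The inverse of 9 mod 26 is 3, since 9·3=27≡1. Apply D(y)=3·(y−25) mod 26:
T(19): 3·(19−25)=-18≡8 → I
K(10): 3·(10−25)=-45≡7 → H
P(15): 3·(15−25)=-30≡22 → W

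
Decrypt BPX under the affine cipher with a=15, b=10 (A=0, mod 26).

The inverse of 15 mod 26 is 7, since 15·7=105≡1. Apply D(y)=7·(y−10) mod 26:
B(1): 7·(1−10)=-63≡15 → P
P(15): 7·(15−10)=35≡9 → J
X(23): 7·(23−10)=91≡13 → N

PJN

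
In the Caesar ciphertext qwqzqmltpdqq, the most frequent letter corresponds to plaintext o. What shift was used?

The most frequent ciphertext letter is q (appears 5 times).
q is position 16; o is position 14.
Shift = 2.

2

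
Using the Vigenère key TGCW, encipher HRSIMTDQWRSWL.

Repeat the key across the message: TGCWTGCWTGCWT
H(7)+T(19): 26≡0 → A
R(17)+G(6): 23 → X
S(18)+C(2): 20 → U
I(8)+W(22): 30≡4 → E
M(12)+T(19): 31≡5 → F
T(19)+G(6): 25 → Z
D(3)+C(2): 5 → F
Q(16)+W(22): 38≡12 → M
W(22)+T(19): 41≡15 → P
R(17)+G(6): 23 → X
S(18)+C(2): 20 → U
W(22)+W(22): 44≡18 → S
L(11)+T(19): 30≡4 → E

AXUEFZFMPXUSE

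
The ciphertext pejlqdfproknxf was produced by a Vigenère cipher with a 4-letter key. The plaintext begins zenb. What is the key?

Subtract each crib letter from the matching ciphertext letter (mod 26):
p(15)−z(25)=-10≡16 → q
e(4)−e(4)=0 → a
j(9)−n(13)=-4≡22 → w
l(11)−b(1)=10 → k

qawk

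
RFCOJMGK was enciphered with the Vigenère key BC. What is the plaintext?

Repeat the key across the ciphertext: BCBCBCBC
R(17)−B(1): 16 → Q
F(5)−C(2): 3 → D
C(2)−B(1): 1 → B
O(14)−C(2): 12 → M
J(9)−B(1): 8 → I
M(12)−C(2): 10 → K
G(6)−B(1): 5 → F
K(10)−C(2): 8 → I

QDBMIKFI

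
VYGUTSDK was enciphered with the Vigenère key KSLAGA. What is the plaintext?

LGVUNSTS

Repeat the key across the ciphertext: KSLAGAKS
V(21)−K(10): 11 → L
Y(24)−S(18): 6 → G
G(6)−L(11): -5≡21 → V
U(20)−A(0): 20 → U
T(19)−G(6): 13 → N
S(18)−A(0): 18 → S
D(3)−K(10): -7≡19 → T
K(10)−S(18): -8≡18 → S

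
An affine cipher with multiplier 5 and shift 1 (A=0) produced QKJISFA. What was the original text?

The inverse of 5 mod 26 is 21, since 5·21=105≡1. Apply D(y)=21·(y−1) mod 26:
Q(16): 21·(16−1)=315≡3 → D
K(10): 21·(10−1)=189≡7 → H
J(9): 21·(9−1)=168≡12 → M
I(8): 21·(8−1)=147≡17 → R
S(18): 21·(18−1)=357≡19 → T
F(5): 21·(5−1)=84≡6 → G
A(0): 21·(0−1)=-21≡5 → F

DHMRTGF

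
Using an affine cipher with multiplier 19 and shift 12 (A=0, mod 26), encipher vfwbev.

vdofkv

v(21): 19·21+12=411≡21 → v
f(5): 19·5+12=107≡3 → d
w(22): 19·22+12=430≡14 → o
b(1): 19·1+12=31≡5 → f
e(4): 19·4+12=88≡10 → k
v(21): 19·21+12=411≡21 → v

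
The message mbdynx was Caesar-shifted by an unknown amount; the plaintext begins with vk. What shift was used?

17

From the crib: m(12)−v(21)=-9≡17, so the shift is 17.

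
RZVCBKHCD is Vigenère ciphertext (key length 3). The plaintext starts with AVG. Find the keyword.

Subtract each crib letter from the matching ciphertext letter (mod 26):
R(17)−A(0)=17 → R
Z(25)−V(21)=4 → E
V(21)−G(6)=15 → P

REP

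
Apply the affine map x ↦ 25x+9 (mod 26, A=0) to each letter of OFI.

O(14): 25·14+9=359≡21 → V
F(5): 25·5+9=134≡4 → E
I(8): 25·8+9=209≡1 → B

VEB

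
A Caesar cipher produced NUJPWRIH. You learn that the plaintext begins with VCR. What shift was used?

18

From the crib: N(13)−V(21)=-8≡18, so the shift is 18.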